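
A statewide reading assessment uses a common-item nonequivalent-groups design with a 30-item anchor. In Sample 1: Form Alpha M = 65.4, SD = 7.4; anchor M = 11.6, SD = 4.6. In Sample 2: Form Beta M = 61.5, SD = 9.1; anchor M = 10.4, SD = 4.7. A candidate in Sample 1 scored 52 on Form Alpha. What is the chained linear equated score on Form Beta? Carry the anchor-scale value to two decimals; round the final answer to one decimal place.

47.7

Form Alpha → anchor (Sample 1): v = (4.6/7.4)(52 − 65.4) + 11.6 = 3.27
anchor → Form Beta (Sample 2): y = (9.1/4.7)(3.27 − 10.4) + 61.5 = 47.7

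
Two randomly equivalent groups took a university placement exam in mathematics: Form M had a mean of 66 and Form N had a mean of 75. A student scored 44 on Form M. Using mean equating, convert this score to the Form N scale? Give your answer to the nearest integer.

Mean equating: y = x + (M_Y − M_X) = 44 + (75 − 66) = 53

53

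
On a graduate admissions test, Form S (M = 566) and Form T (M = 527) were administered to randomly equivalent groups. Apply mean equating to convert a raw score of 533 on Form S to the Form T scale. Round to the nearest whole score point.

494

Mean equating: y = x + (M_Y − M_X) = 533 + (527 − 566) = 494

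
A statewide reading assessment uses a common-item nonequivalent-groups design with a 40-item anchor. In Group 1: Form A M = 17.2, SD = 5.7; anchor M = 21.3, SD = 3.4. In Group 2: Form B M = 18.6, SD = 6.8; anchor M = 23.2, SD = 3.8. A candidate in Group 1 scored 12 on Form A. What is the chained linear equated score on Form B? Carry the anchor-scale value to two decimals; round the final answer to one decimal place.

9.7

Form A → anchor (Group 1): v = (3.4/5.7)(12 − 17.2) + 21.3 = 18.20
anchor → Form B (Group 2): y = (6.8/3.8)(18.20 − 23.2) + 18.6 = 9.7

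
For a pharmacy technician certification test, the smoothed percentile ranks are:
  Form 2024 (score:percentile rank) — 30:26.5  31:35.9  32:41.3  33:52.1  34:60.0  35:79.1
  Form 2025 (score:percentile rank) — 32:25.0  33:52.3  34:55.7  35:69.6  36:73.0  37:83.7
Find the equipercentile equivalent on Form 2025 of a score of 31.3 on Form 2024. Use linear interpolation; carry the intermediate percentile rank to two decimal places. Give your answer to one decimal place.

PR of 31.3 on Form 2024: 35.9 + (31.3 − 31)/(32 − 31) × (41.3 − 35.9) = 37.52
On Form 2025, PR 37.52 falls between score 32 (PR 25.0) and 33 (PR 52.3).
Interpolate: 32 + (37.52 − 25.0)/(52.3 − 25.0) × (33 − 32) = 32.5

32.5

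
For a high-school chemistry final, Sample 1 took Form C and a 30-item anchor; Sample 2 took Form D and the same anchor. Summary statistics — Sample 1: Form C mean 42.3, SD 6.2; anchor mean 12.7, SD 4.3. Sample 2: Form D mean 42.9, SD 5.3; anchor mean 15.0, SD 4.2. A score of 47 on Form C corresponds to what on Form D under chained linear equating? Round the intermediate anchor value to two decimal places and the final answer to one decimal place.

Form C → anchor (Sample 1): v = (4.3/6.2)(47 − 42.3) + 12.7 = 15.96
anchor → Form D (Sample 2): y = (5.3/4.2)(15.96 − 15.0) + 42.9 = 44.1

44.1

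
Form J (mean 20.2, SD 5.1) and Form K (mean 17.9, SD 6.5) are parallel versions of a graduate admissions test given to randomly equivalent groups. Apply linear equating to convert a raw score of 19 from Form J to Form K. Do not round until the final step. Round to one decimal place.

Linear equating: y = (SD_Y/SD_X)(x − M_X) + M_Y
y = (6.5/5.1)(19 − 20.2) + 17.9
y = 1.274510 × -1.2 + 17.9 = -1.5294 + 17.9 = 16.4

16.4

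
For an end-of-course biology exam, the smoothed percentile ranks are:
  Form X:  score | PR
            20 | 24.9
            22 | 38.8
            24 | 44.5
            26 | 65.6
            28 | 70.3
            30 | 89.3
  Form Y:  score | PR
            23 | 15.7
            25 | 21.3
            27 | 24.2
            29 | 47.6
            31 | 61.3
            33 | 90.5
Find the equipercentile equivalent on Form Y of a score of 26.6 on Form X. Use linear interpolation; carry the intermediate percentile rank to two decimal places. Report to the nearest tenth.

PR of 26.6 on Form X: 65.6 + (26.6 − 26)/(28 − 26) × (70.3 − 65.6) = 67.01
On Form Y, PR 67.01 falls between score 31 (PR 61.3) and 33 (PR 90.5).
Interpolate: 31 + (67.01 − 61.3)/(90.5 − 61.3) × (33 − 31) = 31.4

31.4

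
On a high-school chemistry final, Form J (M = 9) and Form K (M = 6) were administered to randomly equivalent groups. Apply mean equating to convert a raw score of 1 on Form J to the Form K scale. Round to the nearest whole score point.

Mean equating: y = x + (M_Y − M_X) = 1 + (6 − 9) = -2

-2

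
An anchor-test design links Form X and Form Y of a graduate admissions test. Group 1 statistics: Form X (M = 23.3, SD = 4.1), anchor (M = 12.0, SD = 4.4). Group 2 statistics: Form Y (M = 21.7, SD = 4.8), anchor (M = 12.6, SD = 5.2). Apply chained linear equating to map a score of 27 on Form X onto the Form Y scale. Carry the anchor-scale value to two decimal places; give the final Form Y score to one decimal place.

24.8

Form X → anchor (Group 1): v = (4.4/4.1)(27 − 23.3) + 12.0 = 15.97
anchor → Form Y (Group 2): y = (4.8/5.2)(15.97 − 12.6) + 21.7 = 24.8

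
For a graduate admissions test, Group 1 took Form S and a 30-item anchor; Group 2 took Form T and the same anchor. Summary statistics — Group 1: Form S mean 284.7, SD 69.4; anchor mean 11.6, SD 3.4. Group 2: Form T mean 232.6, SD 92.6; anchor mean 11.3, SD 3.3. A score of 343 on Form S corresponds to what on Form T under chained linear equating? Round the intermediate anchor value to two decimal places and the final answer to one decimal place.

Form S → anchor (Group 1): v = (3.4/69.4)(343 − 284.7) + 11.6 = 14.46
anchor → Form T (Group 2): y = (92.6/3.3)(14.46 − 11.3) + 232.6 = 321.3

321.3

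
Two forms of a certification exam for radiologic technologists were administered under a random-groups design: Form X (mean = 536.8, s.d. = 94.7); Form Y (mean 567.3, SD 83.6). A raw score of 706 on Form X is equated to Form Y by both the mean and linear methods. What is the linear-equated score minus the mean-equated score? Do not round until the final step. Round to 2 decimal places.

Mean-equated: 706 + (567.3 − 536.8) = 736.50
Linear-equated: (83.6/94.7)(706 − 536.8) + 567.3 = 716.668
Difference = 716.668 − 736.50 = -19.83

-19.83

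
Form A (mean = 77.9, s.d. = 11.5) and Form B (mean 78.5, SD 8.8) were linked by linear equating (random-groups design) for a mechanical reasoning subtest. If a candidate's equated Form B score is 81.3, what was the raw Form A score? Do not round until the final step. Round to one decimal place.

81.6

Invert y = (SD_Y/SD_X)(x − M_X) + M_Y:
x = (SD_X/SD_Y)(y − M_Y) + M_X = (11.5/8.8)(81.3 − 78.5) + 77.9
x = 1.306818 × 2.800 + 77.9 = 81.6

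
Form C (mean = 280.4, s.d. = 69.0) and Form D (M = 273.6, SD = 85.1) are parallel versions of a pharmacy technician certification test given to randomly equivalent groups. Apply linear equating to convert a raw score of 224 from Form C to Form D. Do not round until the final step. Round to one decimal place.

Linear equating: y = (SD_Y/SD_X)(x − M_X) + M_Y
y = (85.1/69.0)(224 − 280.4) + 273.6
y = 1.233333 × -56.4 + 273.6 = -69.5600 + 273.6 = 204.0

204.0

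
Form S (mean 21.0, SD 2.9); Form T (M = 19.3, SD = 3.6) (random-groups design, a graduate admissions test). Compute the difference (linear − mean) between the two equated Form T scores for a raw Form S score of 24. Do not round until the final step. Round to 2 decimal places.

Mean-equated: 24 + (19.3 − 21.0) = 22.30
Linear-equated: (3.6/2.9)(24 − 21.0) + 19.3 = 23.024
Difference = 23.024 − 22.30 = 0.72

0.72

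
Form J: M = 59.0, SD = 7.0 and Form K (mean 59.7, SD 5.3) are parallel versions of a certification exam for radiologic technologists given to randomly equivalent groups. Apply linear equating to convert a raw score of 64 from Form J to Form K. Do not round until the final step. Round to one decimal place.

63.5

Linear equating: y = (SD_Y/SD_X)(x − M_X) + M_Y
y = (5.3/7.0)(64 − 59.0) + 59.7
y = 0.757143 × 5.0 + 59.7 = 3.7857 + 59.7 = 63.5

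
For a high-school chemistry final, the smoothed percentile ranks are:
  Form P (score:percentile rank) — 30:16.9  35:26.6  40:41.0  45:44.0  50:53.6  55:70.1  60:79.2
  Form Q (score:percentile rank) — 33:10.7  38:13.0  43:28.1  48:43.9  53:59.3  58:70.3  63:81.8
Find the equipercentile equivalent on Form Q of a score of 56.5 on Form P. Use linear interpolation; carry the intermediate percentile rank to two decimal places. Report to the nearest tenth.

PR of 56.5 on Form P: 70.1 + (56.5 − 55)/(60 − 55) × (79.2 − 70.1) = 72.83
On Form Q, PR 72.83 falls between score 58 (PR 70.3) and 63 (PR 81.8).
Interpolate: 58 + (72.83 − 70.3)/(81.8 − 70.3) × (63 − 58) = 59.1

59.1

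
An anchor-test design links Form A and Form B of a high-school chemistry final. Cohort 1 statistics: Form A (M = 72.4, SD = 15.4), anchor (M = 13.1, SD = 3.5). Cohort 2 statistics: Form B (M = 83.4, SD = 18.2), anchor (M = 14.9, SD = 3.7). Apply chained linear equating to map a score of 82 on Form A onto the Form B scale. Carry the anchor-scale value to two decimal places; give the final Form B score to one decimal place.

85.3

Form A → anchor (Cohort 1): v = (3.5/15.4)(82 − 72.4) + 13.1 = 15.28
anchor → Form B (Cohort 2): y = (18.2/3.7)(15.28 − 14.9) + 83.4 = 85.3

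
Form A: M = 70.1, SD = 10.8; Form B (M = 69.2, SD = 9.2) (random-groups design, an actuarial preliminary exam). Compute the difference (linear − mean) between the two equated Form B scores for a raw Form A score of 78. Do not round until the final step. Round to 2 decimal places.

-1.17

Mean-equated: 78 + (69.2 − 70.1) = 77.10
Linear-equated: (9.2/10.8)(78 − 70.1) + 69.2 = 75.930
Difference = 75.930 − 77.10 = -1.17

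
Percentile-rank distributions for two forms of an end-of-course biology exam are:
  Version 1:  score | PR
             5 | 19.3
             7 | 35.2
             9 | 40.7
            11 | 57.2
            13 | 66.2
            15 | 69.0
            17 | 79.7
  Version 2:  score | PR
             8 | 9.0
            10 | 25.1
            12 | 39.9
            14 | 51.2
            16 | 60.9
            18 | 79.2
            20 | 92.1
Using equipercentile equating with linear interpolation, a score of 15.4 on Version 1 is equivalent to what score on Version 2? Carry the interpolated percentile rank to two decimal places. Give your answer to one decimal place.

17.1

PR of 15.4 on Version 1: 69.0 + (15.4 − 15)/(17 − 15) × (79.7 − 69.0) = 71.14
On Version 2, PR 71.14 falls between score 16 (PR 60.9) and 18 (PR 79.2).
Interpolate: 16 + (71.14 − 60.9)/(79.2 − 60.9) × (18 − 16) = 17.1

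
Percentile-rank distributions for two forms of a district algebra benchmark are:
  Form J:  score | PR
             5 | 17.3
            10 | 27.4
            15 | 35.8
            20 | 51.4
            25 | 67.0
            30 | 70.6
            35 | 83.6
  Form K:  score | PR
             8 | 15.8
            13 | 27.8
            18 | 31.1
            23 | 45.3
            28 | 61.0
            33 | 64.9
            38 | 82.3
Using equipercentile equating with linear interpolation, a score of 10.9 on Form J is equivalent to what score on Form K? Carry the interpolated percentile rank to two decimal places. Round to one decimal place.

14.7

PR of 10.9 on Form J: 27.4 + (10.9 − 10)/(15 − 10) × (35.8 − 27.4) = 28.91
On Form K, PR 28.91 falls between score 13 (PR 27.8) and 18 (PR 31.1).
Interpolate: 13 + (28.91 − 27.8)/(31.1 − 27.8) × (18 − 13) = 14.7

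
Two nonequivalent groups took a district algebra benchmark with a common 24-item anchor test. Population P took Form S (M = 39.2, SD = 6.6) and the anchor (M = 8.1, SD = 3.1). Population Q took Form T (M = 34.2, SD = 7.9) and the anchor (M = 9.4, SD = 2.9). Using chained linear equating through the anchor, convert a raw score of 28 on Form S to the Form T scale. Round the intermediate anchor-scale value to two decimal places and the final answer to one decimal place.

16.3

Form S → anchor (Population P): v = (3.1/6.6)(28 − 39.2) + 8.1 = 2.84
anchor → Form T (Population Q): y = (7.9/2.9)(2.84 − 9.4) + 34.2 = 16.3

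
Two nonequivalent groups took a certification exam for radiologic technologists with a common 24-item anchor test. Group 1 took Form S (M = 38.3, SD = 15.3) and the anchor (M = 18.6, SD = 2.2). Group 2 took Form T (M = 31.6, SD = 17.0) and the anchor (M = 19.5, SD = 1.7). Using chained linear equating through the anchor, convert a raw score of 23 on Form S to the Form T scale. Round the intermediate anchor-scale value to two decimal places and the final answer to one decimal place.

Form S → anchor (Group 1): v = (2.2/15.3)(23 − 38.3) + 18.6 = 16.40
anchor → Form T (Group 2): y = (17.0/1.7)(16.40 − 19.5) + 31.6 = 0.6

0.6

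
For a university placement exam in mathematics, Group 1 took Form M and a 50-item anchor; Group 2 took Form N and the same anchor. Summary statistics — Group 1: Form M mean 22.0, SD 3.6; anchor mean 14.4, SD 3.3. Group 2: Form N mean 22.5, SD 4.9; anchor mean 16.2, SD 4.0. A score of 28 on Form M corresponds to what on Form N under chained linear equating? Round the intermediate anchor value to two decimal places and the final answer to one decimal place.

27.0

Form M → anchor (Group 1): v = (3.3/3.6)(28 − 22.0) + 14.4 = 19.90
anchor → Form N (Group 2): y = (4.9/4.0)(19.90 − 16.2) + 22.5 = 27.0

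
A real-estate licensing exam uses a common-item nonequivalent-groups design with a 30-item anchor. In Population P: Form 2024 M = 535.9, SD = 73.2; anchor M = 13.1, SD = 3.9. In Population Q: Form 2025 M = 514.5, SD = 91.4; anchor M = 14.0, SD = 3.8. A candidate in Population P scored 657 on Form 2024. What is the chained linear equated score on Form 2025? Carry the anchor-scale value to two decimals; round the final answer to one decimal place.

Form 2024 → anchor (Population P): v = (3.9/73.2)(657 − 535.9) + 13.1 = 19.55
anchor → Form 2025 (Population Q): y = (91.4/3.8)(19.55 − 14.0) + 514.5 = 648.0

648.0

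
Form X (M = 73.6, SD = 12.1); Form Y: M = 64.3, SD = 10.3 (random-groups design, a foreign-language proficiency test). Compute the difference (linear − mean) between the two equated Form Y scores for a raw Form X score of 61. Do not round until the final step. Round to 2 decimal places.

1.87

Mean-equated: 61 + (64.3 − 73.6) = 51.70
Linear-equated: (10.3/12.1)(61 − 73.6) + 64.3 = 53.574
Difference = 53.574 − 51.70 = 1.87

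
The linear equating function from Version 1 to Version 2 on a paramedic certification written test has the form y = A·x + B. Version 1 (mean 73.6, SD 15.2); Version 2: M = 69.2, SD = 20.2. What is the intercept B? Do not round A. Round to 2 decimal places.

-28.61

A = SD_Y / SD_X = 20.2 / 15.2 = 1.328947
B = M_Y − A·M_X = 69.2 − 1.328947 × 73.6 = -28.61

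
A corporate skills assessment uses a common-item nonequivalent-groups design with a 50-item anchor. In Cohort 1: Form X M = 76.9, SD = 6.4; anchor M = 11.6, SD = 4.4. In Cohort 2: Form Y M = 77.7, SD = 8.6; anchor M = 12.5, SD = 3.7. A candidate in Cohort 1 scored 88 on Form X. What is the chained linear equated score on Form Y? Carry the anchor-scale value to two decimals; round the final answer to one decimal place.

Form X → anchor (Cohort 1): v = (4.4/6.4)(88 − 76.9) + 11.6 = 19.23
anchor → Form Y (Cohort 2): y = (8.6/3.7)(19.23 − 12.5) + 77.7 = 93.3

93.3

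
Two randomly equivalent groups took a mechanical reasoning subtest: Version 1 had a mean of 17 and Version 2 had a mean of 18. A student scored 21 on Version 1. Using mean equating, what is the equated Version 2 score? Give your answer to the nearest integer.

Mean equating: y = x + (M_Y − M_X) = 21 + (18 − 17) = 22

22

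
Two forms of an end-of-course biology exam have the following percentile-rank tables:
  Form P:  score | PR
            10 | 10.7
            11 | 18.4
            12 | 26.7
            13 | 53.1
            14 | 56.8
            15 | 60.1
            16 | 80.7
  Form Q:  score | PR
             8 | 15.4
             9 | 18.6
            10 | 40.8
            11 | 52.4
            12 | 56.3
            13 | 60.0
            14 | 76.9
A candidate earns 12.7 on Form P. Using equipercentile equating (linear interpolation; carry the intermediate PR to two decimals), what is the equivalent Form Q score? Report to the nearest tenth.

10.4

PR of 12.7 on Form P: 26.7 + (12.7 − 12)/(13 − 12) × (53.1 − 26.7) = 45.18
On Form Q, PR 45.18 falls between score 10 (PR 40.8) and 11 (PR 52.4).
Interpolate: 10 + (45.18 − 40.8)/(52.4 − 40.8) × (11 − 10) = 10.4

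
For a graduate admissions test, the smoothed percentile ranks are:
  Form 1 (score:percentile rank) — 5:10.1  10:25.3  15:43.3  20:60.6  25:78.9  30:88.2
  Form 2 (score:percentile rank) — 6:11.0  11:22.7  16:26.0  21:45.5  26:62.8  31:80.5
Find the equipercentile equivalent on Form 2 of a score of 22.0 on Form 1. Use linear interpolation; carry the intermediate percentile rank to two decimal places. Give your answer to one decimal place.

PR of 22.0 on Form 1: 60.6 + (22.0 − 20)/(25 − 20) × (78.9 − 60.6) = 67.92
On Form 2, PR 67.92 falls between score 26 (PR 62.8) and 31 (PR 80.5).
Interpolate: 26 + (67.92 − 62.8)/(80.5 − 62.8) × (31 − 26) = 27.4

27.4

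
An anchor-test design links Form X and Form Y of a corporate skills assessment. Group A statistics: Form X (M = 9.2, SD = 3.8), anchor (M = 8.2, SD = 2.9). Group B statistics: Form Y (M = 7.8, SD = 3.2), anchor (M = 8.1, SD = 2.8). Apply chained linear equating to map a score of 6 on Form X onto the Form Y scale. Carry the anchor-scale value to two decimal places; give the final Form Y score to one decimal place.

5.1

Form X → anchor (Group A): v = (2.9/3.8)(6 − 9.2) + 8.2 = 5.76
anchor → Form Y (Group B): y = (3.2/2.8)(5.76 − 8.1) + 7.8 = 5.1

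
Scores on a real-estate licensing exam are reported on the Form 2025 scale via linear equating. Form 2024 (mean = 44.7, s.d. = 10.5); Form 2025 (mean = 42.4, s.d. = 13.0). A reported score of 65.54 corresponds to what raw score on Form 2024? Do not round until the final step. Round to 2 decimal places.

63.39

Invert y = (SD_Y/SD_X)(x − M_X) + M_Y:
x = (SD_X/SD_Y)(y − M_Y) + M_X = (10.5/13.0)(65.54 − 42.4) + 44.7
x = 0.807692 × 23.140 + 44.7 = 63.39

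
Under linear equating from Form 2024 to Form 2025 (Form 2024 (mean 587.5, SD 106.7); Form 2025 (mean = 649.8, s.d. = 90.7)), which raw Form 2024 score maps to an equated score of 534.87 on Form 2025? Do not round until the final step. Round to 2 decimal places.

Invert y = (SD_Y/SD_X)(x − M_X) + M_Y:
x = (SD_X/SD_Y)(y − M_Y) + M_X = (106.7/90.7)(534.87 − 649.8) + 587.5
x = 1.176406 × -114.930 + 587.5 = 452.30

452.30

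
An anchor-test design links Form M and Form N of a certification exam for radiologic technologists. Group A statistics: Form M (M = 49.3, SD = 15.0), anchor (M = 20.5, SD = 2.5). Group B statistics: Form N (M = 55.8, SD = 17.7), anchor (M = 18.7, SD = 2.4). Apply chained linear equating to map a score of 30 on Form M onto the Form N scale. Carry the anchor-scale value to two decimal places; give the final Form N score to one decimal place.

45.3

Form M → anchor (Group A): v = (2.5/15.0)(30 − 49.3) + 20.5 = 17.28
anchor → Form N (Group B): y = (17.7/2.4)(17.28 − 18.7) + 55.8 = 45.3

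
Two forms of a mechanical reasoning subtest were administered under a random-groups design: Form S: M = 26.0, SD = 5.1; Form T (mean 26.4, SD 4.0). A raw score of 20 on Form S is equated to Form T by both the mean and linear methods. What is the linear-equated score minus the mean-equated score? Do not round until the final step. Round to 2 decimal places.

Mean-equated: 20 + (26.4 − 26.0) = 20.40
Linear-equated: (4.0/5.1)(20 − 26.0) + 26.4 = 21.694
Difference = 21.694 − 20.40 = 1.29

1.29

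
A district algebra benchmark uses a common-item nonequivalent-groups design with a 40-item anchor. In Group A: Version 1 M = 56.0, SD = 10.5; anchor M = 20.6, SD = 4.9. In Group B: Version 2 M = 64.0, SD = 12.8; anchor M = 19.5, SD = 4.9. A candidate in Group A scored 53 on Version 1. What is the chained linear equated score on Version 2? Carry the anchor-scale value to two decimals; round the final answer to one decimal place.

Version 1 → anchor (Group A): v = (4.9/10.5)(53 − 56.0) + 20.6 = 19.20
anchor → Version 2 (Group B): y = (12.8/4.9)(19.20 − 19.5) + 64.0 = 63.2

63.2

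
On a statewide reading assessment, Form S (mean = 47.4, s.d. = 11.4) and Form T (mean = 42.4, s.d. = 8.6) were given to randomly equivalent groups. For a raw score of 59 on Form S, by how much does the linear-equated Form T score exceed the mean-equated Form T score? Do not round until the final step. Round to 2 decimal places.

-2.85

Mean-equated: 59 + (42.4 − 47.4) = 54.00
Linear-equated: (8.6/11.4)(59 − 47.4) + 42.4 = 51.151
Difference = 51.151 − 54.00 = -2.85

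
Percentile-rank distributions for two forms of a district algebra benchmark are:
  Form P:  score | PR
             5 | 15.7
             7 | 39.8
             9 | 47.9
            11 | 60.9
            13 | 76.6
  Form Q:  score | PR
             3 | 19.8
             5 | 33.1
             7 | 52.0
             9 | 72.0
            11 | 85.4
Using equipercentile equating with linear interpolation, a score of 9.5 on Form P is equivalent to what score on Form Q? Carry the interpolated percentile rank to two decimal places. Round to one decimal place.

PR of 9.5 on Form P: 47.9 + (9.5 − 9)/(11 − 9) × (60.9 − 47.9) = 51.15
On Form Q, PR 51.15 falls between score 5 (PR 33.1) and 7 (PR 52.0).
Interpolate: 5 + (51.15 − 33.1)/(52.0 − 33.1) × (7 − 5) = 6.9

6.9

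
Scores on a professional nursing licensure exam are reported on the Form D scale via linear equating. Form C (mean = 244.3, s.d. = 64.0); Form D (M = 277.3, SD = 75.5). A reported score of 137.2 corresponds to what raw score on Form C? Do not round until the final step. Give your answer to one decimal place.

Invert y = (SD_Y/SD_X)(x − M_X) + M_Y:
x = (SD_X/SD_Y)(y − M_Y) + M_X = (64.0/75.5)(137.2 − 277.3) + 244.3
x = 0.847682 × -140.100 + 244.3 = 125.5

125.5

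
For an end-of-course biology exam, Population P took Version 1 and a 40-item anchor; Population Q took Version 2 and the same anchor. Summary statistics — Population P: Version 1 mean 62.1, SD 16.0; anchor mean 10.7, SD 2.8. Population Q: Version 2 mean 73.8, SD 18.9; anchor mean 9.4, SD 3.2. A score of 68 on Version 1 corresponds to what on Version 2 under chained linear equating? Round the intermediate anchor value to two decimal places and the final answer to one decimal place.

87.6

Version 1 → anchor (Population P): v = (2.8/16.0)(68 − 62.1) + 10.7 = 11.73
anchor → Version 2 (Population Q): y = (18.9/3.2)(11.73 − 9.4) + 73.8 = 87.6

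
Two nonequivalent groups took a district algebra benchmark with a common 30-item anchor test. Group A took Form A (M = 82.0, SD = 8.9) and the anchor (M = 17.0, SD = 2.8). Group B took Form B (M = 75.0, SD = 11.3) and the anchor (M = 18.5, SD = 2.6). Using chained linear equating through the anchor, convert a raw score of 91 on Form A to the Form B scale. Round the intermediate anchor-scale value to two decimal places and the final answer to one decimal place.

80.8

Form A → anchor (Group A): v = (2.8/8.9)(91 − 82.0) + 17.0 = 19.83
anchor → Form B (Group B): y = (11.3/2.6)(19.83 − 18.5) + 75.0 = 80.8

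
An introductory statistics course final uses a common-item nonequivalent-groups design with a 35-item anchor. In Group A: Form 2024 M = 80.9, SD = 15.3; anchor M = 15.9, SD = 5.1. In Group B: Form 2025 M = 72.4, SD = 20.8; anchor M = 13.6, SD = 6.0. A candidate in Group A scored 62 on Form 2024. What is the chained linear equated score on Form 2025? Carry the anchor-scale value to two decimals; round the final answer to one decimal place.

Form 2024 → anchor (Group A): v = (5.1/15.3)(62 − 80.9) + 15.9 = 9.60
anchor → Form 2025 (Group B): y = (20.8/6.0)(9.60 − 13.6) + 72.4 = 58.5

58.5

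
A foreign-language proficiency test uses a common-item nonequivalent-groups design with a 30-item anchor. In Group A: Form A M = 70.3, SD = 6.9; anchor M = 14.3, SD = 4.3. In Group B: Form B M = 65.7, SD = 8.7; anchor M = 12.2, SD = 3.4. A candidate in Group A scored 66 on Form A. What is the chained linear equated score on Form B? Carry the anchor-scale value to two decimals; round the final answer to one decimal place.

Form A → anchor (Group A): v = (4.3/6.9)(66 − 70.3) + 14.3 = 11.62
anchor → Form B (Group B): y = (8.7/3.4)(11.62 − 12.2) + 65.7 = 64.2

64.2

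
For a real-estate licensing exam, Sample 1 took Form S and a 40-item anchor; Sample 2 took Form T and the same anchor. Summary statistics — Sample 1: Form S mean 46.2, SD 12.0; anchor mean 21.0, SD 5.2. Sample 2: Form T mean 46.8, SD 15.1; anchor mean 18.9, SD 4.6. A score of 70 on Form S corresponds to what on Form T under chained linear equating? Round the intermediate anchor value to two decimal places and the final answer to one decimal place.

Form S → anchor (Sample 1): v = (5.2/12.0)(70 − 46.2) + 21.0 = 31.31
anchor → Form T (Sample 2): y = (15.1/4.6)(31.31 − 18.9) + 46.8 = 87.5

87.5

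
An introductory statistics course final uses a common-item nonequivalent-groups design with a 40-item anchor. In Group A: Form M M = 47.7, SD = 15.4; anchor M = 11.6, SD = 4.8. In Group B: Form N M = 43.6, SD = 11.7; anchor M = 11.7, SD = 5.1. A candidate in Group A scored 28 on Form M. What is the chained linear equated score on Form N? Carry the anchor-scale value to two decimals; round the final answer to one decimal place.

29.3

Form M → anchor (Group A): v = (4.8/15.4)(28 − 47.7) + 11.6 = 5.46
anchor → Form N (Group B): y = (11.7/5.1)(5.46 − 11.7) + 43.6 = 29.3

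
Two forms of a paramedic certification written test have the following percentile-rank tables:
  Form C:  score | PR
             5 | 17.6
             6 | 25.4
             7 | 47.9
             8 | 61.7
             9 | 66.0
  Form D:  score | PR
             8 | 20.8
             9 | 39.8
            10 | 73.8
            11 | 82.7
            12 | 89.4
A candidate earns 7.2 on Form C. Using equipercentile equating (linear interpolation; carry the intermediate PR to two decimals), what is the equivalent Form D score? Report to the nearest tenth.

PR of 7.2 on Form C: 47.9 + (7.2 − 7)/(8 − 7) × (61.7 − 47.9) = 50.66
On Form D, PR 50.66 falls between score 9 (PR 39.8) and 10 (PR 73.8).
Interpolate: 9 + (50.66 − 39.8)/(73.8 − 39.8) × (10 − 9) = 9.3

9.3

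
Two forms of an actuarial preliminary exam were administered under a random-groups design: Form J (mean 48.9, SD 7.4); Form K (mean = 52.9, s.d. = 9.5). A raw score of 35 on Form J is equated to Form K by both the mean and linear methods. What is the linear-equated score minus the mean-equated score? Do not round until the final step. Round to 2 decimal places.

Mean-equated: 35 + (52.9 − 48.9) = 39.00
Linear-equated: (9.5/7.4)(35 − 48.9) + 52.9 = 35.055
Difference = 35.055 − 39.00 = -3.94

-3.94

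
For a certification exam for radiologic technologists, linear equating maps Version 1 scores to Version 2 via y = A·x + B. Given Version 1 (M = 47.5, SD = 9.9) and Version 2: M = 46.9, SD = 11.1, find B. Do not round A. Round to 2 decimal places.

-6.36

A = SD_Y / SD_X = 11.1 / 9.9 = 1.121212
B = M_Y − A·M_X = 46.9 − 1.121212 × 47.5 = -6.36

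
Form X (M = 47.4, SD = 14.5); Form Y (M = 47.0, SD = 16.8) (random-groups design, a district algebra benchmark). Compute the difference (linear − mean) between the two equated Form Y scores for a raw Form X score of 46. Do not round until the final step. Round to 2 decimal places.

Mean-equated: 46 + (47.0 − 47.4) = 45.60
Linear-equated: (16.8/14.5)(46 − 47.4) + 47.0 = 45.378
Difference = 45.378 − 45.60 = -0.22

-0.22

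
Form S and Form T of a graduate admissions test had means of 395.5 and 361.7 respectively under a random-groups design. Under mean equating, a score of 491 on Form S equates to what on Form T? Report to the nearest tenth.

Mean equating: y = x + (M_Y − M_X) = 491 + (361.7 − 395.5) = 457.2

457.2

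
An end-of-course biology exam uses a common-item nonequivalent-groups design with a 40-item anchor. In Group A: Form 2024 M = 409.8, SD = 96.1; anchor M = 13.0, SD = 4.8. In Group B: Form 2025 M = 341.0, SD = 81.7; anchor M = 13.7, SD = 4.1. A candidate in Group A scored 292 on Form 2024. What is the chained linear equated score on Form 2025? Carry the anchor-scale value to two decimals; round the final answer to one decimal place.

Form 2024 → anchor (Group A): v = (4.8/96.1)(292 − 409.8) + 13.0 = 7.12
anchor → Form 2025 (Group B): y = (81.7/4.1)(7.12 − 13.7) + 341.0 = 209.9

209.9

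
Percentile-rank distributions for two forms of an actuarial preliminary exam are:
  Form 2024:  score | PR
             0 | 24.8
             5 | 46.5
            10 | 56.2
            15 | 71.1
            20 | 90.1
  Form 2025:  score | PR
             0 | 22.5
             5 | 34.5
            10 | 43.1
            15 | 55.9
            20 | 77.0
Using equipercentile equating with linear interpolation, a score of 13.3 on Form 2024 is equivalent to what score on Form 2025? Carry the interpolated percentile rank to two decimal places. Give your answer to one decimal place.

17.4

PR of 13.3 on Form 2024: 56.2 + (13.3 − 10)/(15 − 10) × (71.1 − 56.2) = 66.03
On Form 2025, PR 66.03 falls between score 15 (PR 55.9) and 20 (PR 77.0).
Interpolate: 15 + (66.03 − 55.9)/(77.0 − 55.9) × (20 − 15) = 17.4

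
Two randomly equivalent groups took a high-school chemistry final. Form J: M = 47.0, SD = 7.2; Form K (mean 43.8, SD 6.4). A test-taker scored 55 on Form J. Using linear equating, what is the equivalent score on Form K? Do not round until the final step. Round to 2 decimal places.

Linear equating: y = (SD_Y/SD_X)(x − M_X) + M_Y
y = (6.4/7.2)(55 − 47.0) + 43.8
y = 0.888889 × 8.0 + 43.8 = 7.1111 + 43.8 = 50.91

50.91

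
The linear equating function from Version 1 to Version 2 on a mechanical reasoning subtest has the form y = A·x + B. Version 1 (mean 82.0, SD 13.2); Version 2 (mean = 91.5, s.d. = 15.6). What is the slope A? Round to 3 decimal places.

A = SD_Y / SD_X = 15.6 / 13.2 = 1.182

1.182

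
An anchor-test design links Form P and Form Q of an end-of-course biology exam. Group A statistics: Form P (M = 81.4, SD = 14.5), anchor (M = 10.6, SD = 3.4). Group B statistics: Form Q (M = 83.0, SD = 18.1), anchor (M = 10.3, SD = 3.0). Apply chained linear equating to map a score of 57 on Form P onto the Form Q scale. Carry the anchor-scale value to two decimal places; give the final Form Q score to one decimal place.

Form P → anchor (Group A): v = (3.4/14.5)(57 − 81.4) + 10.6 = 4.88
anchor → Form Q (Group B): y = (18.1/3.0)(4.88 − 10.3) + 83.0 = 50.3

50.3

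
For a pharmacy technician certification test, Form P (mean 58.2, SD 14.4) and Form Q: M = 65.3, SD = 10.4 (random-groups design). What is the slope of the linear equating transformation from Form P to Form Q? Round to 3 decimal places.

A = SD_Y / SD_X = 10.4 / 14.4 = 0.722

0.722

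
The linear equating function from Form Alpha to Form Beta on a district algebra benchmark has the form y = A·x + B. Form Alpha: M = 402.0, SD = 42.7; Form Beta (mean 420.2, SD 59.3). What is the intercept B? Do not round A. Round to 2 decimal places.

-138.08

A = SD_Y / SD_X = 59.3 / 42.7 = 1.388759
B = M_Y − A·M_X = 420.2 − 1.388759 × 402.0 = -138.08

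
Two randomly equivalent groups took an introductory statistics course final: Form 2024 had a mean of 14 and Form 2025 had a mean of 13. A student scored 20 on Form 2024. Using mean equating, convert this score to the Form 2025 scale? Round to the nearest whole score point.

19

Mean equating: y = x + (M_Y − M_X) = 20 + (13 − 14) = 19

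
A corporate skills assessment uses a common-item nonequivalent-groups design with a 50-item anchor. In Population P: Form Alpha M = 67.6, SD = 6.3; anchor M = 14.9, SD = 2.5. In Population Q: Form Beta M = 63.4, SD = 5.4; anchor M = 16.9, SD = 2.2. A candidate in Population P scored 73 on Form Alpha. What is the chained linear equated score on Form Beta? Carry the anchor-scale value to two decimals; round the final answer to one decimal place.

Form Alpha → anchor (Population P): v = (2.5/6.3)(73 − 67.6) + 14.9 = 17.04
anchor → Form Beta (Population Q): y = (5.4/2.2)(17.04 − 16.9) + 63.4 = 63.7

63.7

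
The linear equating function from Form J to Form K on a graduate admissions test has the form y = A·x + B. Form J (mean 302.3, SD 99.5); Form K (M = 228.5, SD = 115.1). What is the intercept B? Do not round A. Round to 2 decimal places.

A = SD_Y / SD_X = 115.1 / 99.5 = 1.156784
B = M_Y − A·M_X = 228.5 − 1.156784 × 302.3 = -121.20

-121.20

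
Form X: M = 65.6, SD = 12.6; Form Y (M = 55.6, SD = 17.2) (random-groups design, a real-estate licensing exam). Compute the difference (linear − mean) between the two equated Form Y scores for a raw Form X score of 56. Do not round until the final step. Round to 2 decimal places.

-3.50

Mean-equated: 56 + (55.6 − 65.6) = 46.00
Linear-equated: (17.2/12.6)(56 − 65.6) + 55.6 = 42.495
Difference = 42.495 − 46.00 = -3.50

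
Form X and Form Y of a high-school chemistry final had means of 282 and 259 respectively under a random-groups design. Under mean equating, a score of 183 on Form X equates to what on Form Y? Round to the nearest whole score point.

Mean equating: y = x + (M_Y − M_X) = 183 + (259 − 282) = 160

160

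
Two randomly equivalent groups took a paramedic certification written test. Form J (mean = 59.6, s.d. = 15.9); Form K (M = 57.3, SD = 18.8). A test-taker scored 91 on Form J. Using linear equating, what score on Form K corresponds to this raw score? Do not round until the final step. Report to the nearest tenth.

94.4

Linear equating: y = (SD_Y/SD_X)(x − M_X) + M_Y
y = (18.8/15.9)(91 − 59.6) + 57.3
y = 1.182390 × 31.4 + 57.3 = 37.1270 + 57.3 = 94.4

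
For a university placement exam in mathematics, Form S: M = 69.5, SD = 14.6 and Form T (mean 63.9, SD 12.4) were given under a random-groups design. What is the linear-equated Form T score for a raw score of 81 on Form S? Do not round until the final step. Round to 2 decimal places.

73.67

Linear equating: y = (SD_Y/SD_X)(x − M_X) + M_Y
y = (12.4/14.6)(81 − 69.5) + 63.9
y = 0.849315 × 11.5 + 63.9 = 9.7671 + 63.9 = 73.67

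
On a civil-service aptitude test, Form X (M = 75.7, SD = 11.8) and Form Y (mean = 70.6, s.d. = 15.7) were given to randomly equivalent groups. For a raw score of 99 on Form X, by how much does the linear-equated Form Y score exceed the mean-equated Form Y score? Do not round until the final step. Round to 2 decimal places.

Mean-equated: 99 + (70.6 − 75.7) = 93.90
Linear-equated: (15.7/11.8)(99 − 75.7) + 70.6 = 101.601
Difference = 101.601 − 93.90 = 7.70

7.70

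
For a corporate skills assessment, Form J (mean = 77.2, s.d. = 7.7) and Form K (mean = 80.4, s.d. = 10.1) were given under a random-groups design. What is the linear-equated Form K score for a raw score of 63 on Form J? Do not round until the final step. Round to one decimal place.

Linear equating: y = (SD_Y/SD_X)(x − M_X) + M_Y
y = (10.1/7.7)(63 − 77.2) + 80.4
y = 1.311688 × -14.2 + 80.4 = -18.6260 + 80.4 = 61.8

61.8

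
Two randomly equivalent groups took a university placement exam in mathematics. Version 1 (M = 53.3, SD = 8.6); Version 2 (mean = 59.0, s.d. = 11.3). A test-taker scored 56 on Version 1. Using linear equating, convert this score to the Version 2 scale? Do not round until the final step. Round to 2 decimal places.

Linear equating: y = (SD_Y/SD_X)(x − M_X) + M_Y
y = (11.3/8.6)(56 − 53.3) + 59.0
y = 1.313953 × 2.7 + 59.0 = 3.5477 + 59.0 = 62.55

62.55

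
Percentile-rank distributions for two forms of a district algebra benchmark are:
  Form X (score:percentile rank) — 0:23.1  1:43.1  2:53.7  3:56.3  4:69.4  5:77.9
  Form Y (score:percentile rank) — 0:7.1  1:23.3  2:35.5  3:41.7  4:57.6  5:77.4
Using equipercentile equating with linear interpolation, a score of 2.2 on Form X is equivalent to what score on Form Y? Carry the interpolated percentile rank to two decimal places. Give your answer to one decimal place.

PR of 2.2 on Form X: 53.7 + (2.2 − 2)/(3 − 2) × (56.3 − 53.7) = 54.22
On Form Y, PR 54.22 falls between score 3 (PR 41.7) and 4 (PR 57.6).
Interpolate: 3 + (54.22 − 41.7)/(57.6 − 41.7) × (4 − 3) = 3.8

3.8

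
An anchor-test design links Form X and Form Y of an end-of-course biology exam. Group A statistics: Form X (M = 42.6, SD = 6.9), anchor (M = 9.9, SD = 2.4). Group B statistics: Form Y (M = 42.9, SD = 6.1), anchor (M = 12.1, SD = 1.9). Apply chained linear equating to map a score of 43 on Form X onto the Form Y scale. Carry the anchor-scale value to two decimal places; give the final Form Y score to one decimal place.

Form X → anchor (Group A): v = (2.4/6.9)(43 − 42.6) + 9.9 = 10.04
anchor → Form Y (Group B): y = (6.1/1.9)(10.04 − 12.1) + 42.9 = 36.3

36.3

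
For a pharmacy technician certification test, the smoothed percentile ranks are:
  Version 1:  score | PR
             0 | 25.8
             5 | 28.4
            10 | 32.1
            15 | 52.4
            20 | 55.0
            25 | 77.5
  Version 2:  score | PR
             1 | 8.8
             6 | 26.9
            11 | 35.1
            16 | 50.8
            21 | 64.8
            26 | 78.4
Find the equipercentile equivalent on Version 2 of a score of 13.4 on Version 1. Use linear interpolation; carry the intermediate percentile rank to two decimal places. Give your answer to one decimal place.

14.4

PR of 13.4 on Version 1: 32.1 + (13.4 − 10)/(15 − 10) × (52.4 − 32.1) = 45.90
On Version 2, PR 45.90 falls between score 11 (PR 35.1) and 16 (PR 50.8).
Interpolate: 11 + (45.90 − 35.1)/(50.8 − 35.1) × (16 − 11) = 14.4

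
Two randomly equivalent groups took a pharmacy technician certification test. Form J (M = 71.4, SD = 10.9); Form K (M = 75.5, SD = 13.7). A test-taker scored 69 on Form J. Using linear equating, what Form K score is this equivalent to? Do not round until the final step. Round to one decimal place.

72.5

Linear equating: y = (SD_Y/SD_X)(x − M_X) + M_Y
y = (13.7/10.9)(69 − 71.4) + 75.5
y = 1.256881 × -2.4 + 75.5 = -3.0165 + 75.5 = 72.5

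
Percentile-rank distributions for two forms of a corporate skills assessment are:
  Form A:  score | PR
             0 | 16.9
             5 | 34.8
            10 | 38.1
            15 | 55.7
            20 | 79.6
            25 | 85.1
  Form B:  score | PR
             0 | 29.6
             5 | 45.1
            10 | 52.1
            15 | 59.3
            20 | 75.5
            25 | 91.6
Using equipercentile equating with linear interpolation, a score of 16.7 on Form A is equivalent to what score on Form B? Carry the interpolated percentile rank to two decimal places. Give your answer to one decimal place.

16.4

PR of 16.7 on Form A: 55.7 + (16.7 − 15)/(20 − 15) × (79.6 − 55.7) = 63.83
On Form B, PR 63.83 falls between score 15 (PR 59.3) and 20 (PR 75.5).
Interpolate: 15 + (63.83 − 59.3)/(75.5 − 59.3) × (20 − 15) = 16.4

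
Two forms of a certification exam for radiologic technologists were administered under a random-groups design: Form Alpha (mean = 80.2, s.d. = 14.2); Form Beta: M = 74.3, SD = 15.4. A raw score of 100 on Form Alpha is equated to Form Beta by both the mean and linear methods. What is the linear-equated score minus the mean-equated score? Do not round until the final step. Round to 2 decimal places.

1.67

Mean-equated: 100 + (74.3 − 80.2) = 94.10
Linear-equated: (15.4/14.2)(100 − 80.2) + 74.3 = 95.773
Difference = 95.773 − 94.10 = 1.67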